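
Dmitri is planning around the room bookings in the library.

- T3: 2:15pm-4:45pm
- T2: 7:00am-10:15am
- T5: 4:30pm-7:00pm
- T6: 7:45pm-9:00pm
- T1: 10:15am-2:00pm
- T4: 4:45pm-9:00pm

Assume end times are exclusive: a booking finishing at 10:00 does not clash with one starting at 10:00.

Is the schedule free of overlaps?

Sorted by start: T2, T1, T3, T5, T4, T6.
T1 starts exactly when T2 ends (back-to-back, no overlap), so nothing later overlaps T2 either.
T3 starts after T1 ends, so nothing later overlaps T1 either.
T5 starts before T3 ends → T3 and T5 overlap.
That's a conflict, so the schedule is not conflict-free.

No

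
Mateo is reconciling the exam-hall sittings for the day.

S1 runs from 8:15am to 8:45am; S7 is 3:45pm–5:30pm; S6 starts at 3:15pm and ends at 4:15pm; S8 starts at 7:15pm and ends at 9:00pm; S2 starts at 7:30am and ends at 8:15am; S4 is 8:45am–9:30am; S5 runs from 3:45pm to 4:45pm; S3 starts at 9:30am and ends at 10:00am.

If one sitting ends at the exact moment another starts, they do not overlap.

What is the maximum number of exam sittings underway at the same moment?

Walk through starts and ends in time order (an end at T is processed before a start at T):
7:30am start S2 → 1
8:15am end S2 → 0
8:15am start S1 → 1
8:45am end S1 → 0
8:45am start S4 → 1
9:30am end S4 → 0
9:30am start S3 → 1
10:00am end S3 → 0
3:15pm start S6 → 1
3:45pm start S5 → 2
3:45pm start S7 → 3
4:15pm end S6 → 2
4:45pm end S5 → 1
5:30pm end S7 → 0
7:15pm start S8 → 1
9:00pm end S8 → 0
Peak is 3, at 3:45pm (S5, S6, S7).

3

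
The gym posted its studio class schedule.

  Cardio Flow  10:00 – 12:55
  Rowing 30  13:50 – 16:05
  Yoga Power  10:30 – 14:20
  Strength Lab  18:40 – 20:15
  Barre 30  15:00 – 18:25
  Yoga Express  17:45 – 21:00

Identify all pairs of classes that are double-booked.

Sorted by start: Cardio Flow, Yoga Power, Rowing 30, Barre 30, Yoga Express, Strength Lab.
Yoga Power starts before Cardio Flow ends → Cardio Flow and Yoga Power overlap.
Rowing 30 starts after Cardio Flow ends; Cardio Flow is clear from here.
Rowing 30 starts before Yoga Power ends → Yoga Power and Rowing 30 overlap.
Barre 30 starts after Yoga Power ends; Yoga Power is clear from here.
Barre 30 starts before Rowing 30 ends → Rowing 30 and Barre 30 overlap.
Yoga Express starts after Rowing 30 ends; Rowing 30 is clear from here.
Yoga Express starts before Barre 30 ends → Barre 30 and Yoga Express overlap.
Strength Lab starts after Barre 30 ends.
Strength Lab starts before Yoga Express ends → Yoga Express and Strength Lab overlap.

Barre 30 & Rowing 30, Barre 30 & Yoga Express, Cardio Flow & Yoga Power, Rowing 30 & Yoga Power, Strength Lab & Yoga Express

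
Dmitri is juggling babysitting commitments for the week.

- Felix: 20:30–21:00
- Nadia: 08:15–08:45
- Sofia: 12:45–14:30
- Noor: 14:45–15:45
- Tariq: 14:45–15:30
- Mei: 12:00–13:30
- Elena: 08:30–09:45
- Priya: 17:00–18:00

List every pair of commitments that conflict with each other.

Sorted by start: Nadia, Elena, Mei, Sofia, Tariq, Noor, Priya, Felix.
Elena starts before Nadia ends → Nadia and Elena overlap.
Mei starts after Nadia ends; Nadia is clear from here.
Mei starts after Elena ends; Elena is clear from here.
Sofia starts before Mei ends → Mei and Sofia overlap.
Tariq starts after Mei ends; Mei is clear from here.
Tariq starts after Sofia ends; Sofia is clear from here.
Noor starts before Tariq ends → Tariq and Noor overlap.
Priya starts after Tariq ends; Tariq is clear from here.
Priya starts after Noor ends; Noor is clear from here.
Felix starts after Priya ends.

Elena & Nadia, Mei & Sofia, Noor & Tariq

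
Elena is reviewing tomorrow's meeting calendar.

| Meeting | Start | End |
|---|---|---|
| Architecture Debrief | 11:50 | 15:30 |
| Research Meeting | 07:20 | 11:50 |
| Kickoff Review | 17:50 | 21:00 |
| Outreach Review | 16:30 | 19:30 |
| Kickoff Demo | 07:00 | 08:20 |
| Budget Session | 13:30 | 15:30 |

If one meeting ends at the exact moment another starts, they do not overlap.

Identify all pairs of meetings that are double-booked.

Architecture Debrief & Budget Session, Kickoff Demo & Research Meeting, Kickoff Review & Outreach Review

Sorted by start: Kickoff Demo, Research Meeting, Architecture Debrief, Budget Session, Outreach Review, Kickoff Review.
Research Meeting starts before Kickoff Demo ends → Kickoff Demo and Research Meeting overlap.
Architecture Debrief starts after Kickoff Demo ends, so nothing later overlaps Kickoff Demo either.
Architecture Debrief starts exactly when Research Meeting ends (back-to-back, no overlap), so nothing later overlaps Research Meeting either.
Budget Session starts before Architecture Debrief ends → Architecture Debrief and Budget Session overlap.
Outreach Review starts after Architecture Debrief ends, so nothing later overlaps Architecture Debrief either.
Outreach Review starts after Budget Session ends, so nothing later overlaps Budget Session either.
Kickoff Review starts before Outreach Review ends → Outreach Review and Kickoff Review overlap.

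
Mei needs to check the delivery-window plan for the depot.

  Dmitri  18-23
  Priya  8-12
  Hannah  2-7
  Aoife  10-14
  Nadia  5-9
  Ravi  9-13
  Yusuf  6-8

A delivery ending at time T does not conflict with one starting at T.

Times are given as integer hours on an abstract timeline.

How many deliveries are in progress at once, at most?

Sort all start/end points and keep a running count:
2 start Hannah → 1
5 start Nadia → 2
6 start Yusuf → 3
7 end Hannah → 2
8 end Yusuf → 1
8 start Priya → 2
9 end Nadia → 1
9 start Ravi → 2
10 start Aoife → 3
12 end Priya → 2
13 end Ravi → 1
14 end Aoife → 0
18 start Dmitri → 1
23 end Dmitri → 0
Peak is 3, at 6 (Hannah, Nadia, Yusuf).

3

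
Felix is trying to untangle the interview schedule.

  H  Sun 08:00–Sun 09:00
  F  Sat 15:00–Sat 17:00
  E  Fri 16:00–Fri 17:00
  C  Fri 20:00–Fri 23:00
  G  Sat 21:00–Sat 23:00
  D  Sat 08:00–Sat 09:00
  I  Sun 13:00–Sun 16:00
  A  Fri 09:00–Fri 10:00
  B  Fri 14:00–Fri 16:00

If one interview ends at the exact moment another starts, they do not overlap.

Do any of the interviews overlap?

Sorted by start: A, B, E, C, D, F, G, H, I.
B starts after A ends; A is clear from here.
E starts exactly when B ends (back-to-back, no overlap); B is clear from here.
C starts after E ends; E is clear from here.
D starts after C ends; C is clear from here.
F starts after D ends; D is clear from here.
G starts after F ends; F is clear from here.
H starts after G ends; G is clear from here.
I starts after H ends.
Every pair is clear; the schedule has no overlaps.

No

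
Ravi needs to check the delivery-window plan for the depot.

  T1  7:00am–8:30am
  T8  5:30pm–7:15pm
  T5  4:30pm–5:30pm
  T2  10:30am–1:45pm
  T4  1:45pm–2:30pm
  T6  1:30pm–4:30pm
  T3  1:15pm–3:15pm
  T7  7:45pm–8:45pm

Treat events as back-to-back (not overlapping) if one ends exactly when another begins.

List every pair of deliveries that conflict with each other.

T2 & T3, T2 & T6, T3 & T4, T3 & T6, T4 & T6

Two intervals overlap when each starts before the other ends.
Sorted by start: T1, T2, T3, T6, T4, T5, T8, T7.
T2 starts after T1 ends — done with T1.
T3 starts before T2 ends → T2 and T3 overlap.
T6 starts before T2 ends → T2 and T6 overlap.
T4 starts exactly when T2 ends (back-to-back, no overlap) — done with T2.
T6 starts before T3 ends → T3 and T6 overlap.
T4 starts before T3 ends → T3 and T4 overlap.
T5 starts after T3 ends — done with T3.
T4 starts before T6 ends → T6 and T4 overlap.
T5 starts exactly when T6 ends (back-to-back, no overlap) — done with T6.
T5 starts after T4 ends — done with T4.
T8 starts exactly when T5 ends (back-to-back, no overlap) — done with T5.
T7 starts after T8 ends.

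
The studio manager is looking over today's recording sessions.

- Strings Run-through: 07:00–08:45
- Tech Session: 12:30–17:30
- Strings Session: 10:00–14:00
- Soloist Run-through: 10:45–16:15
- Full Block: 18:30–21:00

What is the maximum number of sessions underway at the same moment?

Sort all start/end points and keep a running count:
07:00 start Strings Run-through → 1
08:45 end Strings Run-through → 0
10:00 start Strings Session → 1
10:45 start Soloist Run-through → 2
12:30 start Tech Session → 3
14:00 end Strings Session → 2
16:15 end Soloist Run-through → 1
17:30 end Tech Session → 0
18:30 start Full Block → 1
21:00 end Full Block → 0
Peak is 3, at 12:30 (Soloist Run-through, Strings Session, Tech Session).

3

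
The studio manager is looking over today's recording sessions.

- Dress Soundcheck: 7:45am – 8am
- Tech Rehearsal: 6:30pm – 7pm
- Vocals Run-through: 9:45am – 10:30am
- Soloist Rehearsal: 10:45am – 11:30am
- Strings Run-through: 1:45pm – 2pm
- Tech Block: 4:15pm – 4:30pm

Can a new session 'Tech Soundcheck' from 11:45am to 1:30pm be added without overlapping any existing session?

Dress Soundcheck: ends 8am at or before Tech Soundcheck starts 11:45am → clear.
Vocals Run-through: ends 10:30am at or before Tech Soundcheck starts 11:45am → clear.
Soloist Rehearsal: ends 11:30am at or before Tech Soundcheck starts 11:45am → clear.
Strings Run-through: starts 1:45pm at or after Tech Soundcheck ends 1:30pm → clear.
Tech Block: starts 4:15pm at or after Tech Soundcheck ends 1:30pm → clear.
Tech Rehearsal: starts 6:30pm at or after Tech Soundcheck ends 1:30pm → clear.

Yes — the slot is free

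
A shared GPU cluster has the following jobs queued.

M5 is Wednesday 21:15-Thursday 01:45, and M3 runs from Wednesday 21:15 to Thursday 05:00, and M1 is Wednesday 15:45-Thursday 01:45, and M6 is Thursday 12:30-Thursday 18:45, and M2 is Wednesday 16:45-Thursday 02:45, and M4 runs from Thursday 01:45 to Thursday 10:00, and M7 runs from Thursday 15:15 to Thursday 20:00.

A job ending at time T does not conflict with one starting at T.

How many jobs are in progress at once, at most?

4

Sort all start/end points and keep a running count:
Wednesday 15:45 start M1 → 1
Wednesday 16:45 start M2 → 2
Wednesday 21:15 start M3 → 3
Wednesday 21:15 start M5 → 4
Thursday 01:45 end M1 → 3
Thursday 01:45 end M5 → 2
Thursday 01:45 start M4 → 3
Thursday 02:45 end M2 → 2
Thursday 05:00 end M3 → 1
Thursday 10:00 end M4 → 0
Thursday 12:30 start M6 → 1
Thursday 15:15 start M7 → 2
Thursday 18:45 end M6 → 1
Thursday 20:00 end M7 → 0
Peak is 4, at Wednesday 21:15 (M1, M2, M3, M5).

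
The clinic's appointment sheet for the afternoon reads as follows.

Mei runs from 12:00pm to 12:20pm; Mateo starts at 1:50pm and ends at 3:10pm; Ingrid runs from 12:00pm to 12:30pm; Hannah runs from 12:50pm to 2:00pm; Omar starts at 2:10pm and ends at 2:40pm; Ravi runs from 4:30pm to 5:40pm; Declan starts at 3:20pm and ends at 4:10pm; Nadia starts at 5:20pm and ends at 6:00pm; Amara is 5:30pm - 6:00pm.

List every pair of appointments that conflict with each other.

Sorted by start: Mei, Ingrid, Hannah, Mateo, Omar, Declan, Ravi, Nadia, Amara.
Ingrid starts before Mei ends → Mei and Ingrid overlap.
Hannah starts after Mei ends — done with Mei.
Hannah starts after Ingrid ends — done with Ingrid.
Mateo starts before Hannah ends → Hannah and Mateo overlap.
Omar starts after Hannah ends — done with Hannah.
Omar starts before Mateo ends → Mateo and Omar overlap.
Declan starts after Mateo ends — done with Mateo.
Declan starts after Omar ends — done with Omar.
Ravi starts after Declan ends — done with Declan.
Nadia starts before Ravi ends → Ravi and Nadia overlap.
Amara starts before Ravi ends → Ravi and Amara overlap.
Amara starts before Nadia ends → Nadia and Amara overlap.

Amara & Nadia, Amara & Ravi, Hannah & Mateo, Ingrid & Mei, Mateo & Omar, Nadia & Ravi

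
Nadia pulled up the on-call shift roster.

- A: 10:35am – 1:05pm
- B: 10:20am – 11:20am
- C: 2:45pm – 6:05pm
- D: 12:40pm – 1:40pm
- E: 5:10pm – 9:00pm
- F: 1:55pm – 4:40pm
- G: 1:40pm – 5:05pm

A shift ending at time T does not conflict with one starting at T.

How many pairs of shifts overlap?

Check each pair: they overlap iff neither finishes before the other starts.
Sorted by start: B, A, D, G, F, C, E.
A starts before B ends → B and A overlap.
D starts after B ends; B is clear from here.
D starts before A ends → A and D overlap.
G starts after A ends; A is clear from here.
G starts exactly when D ends (back-to-back, no overlap); D is clear from here.
F starts before G ends → G and F overlap.
C starts before G ends → G and C overlap.
E starts after G ends.
C starts before F ends → F and C overlap.
E starts after F ends.
E starts before C ends → C and E overlap.
Overlapping pairs: A & B, A & D, C & E, C & F, C & G, F & G — 6 in total.

6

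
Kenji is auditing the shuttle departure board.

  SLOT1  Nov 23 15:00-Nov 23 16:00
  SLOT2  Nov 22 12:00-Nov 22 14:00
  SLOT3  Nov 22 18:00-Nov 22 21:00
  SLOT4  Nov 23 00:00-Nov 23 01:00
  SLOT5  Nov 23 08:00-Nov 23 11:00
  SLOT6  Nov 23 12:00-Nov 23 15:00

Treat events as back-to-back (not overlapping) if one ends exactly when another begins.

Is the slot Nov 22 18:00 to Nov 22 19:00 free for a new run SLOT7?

SLOT2: ends Nov 22 14:00 at or before SLOT7 starts Nov 22 18:00 → clear.
SLOT3: starts Nov 22 18:00 before SLOT7 ends Nov 22 19:00, and ends Nov 22 21:00 after SLOT7 starts Nov 22 18:00 → overlap.
SLOT4: starts Nov 23 00:00 at or after SLOT7 ends Nov 22 19:00 → clear.
SLOT5: starts Nov 23 08:00 at or after SLOT7 ends Nov 22 19:00 → clear.
SLOT6: starts Nov 23 12:00 at or after SLOT7 ends Nov 22 19:00 → clear.
SLOT1: starts Nov 23 15:00 at or after SLOT7 ends Nov 22 19:00 → clear.
SLOT7 overlaps SLOT3.

No — it overlaps SLOT3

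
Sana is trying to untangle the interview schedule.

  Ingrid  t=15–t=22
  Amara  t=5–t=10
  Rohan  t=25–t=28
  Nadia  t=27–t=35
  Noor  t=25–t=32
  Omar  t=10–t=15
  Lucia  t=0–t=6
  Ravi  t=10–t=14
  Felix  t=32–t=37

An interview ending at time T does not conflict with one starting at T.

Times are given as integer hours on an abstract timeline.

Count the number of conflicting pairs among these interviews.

Sorted by start: Lucia, Amara, Omar, Ravi, Ingrid, Rohan, Noor, Nadia, Felix.
Amara starts before Lucia ends → Lucia and Amara overlap.
Omar starts after Lucia ends, so Lucia has no further overlaps.
Omar starts exactly when Amara ends (back-to-back, no overlap), so Amara has no further overlaps.
Ravi starts before Omar ends → Omar and Ravi overlap.
Ingrid starts exactly when Omar ends (back-to-back, no overlap), so Omar has no further overlaps.
Ingrid starts after Ravi ends, so Ravi has no further overlaps.
Rohan starts after Ingrid ends, so Ingrid has no further overlaps.
Noor starts before Rohan ends → Rohan and Noor overlap.
Nadia starts before Rohan ends → Rohan and Nadia overlap.
Felix starts after Rohan ends.
Nadia starts before Noor ends → Noor and Nadia overlap.
Felix starts exactly when Noor ends (back-to-back, no overlap).
Felix starts before Nadia ends → Nadia and Felix overlap.
Overlapping pairs: Amara & Lucia, Felix & Nadia, Nadia & Noor, Nadia & Rohan, Noor & Rohan, Omar & Ravi — 6 in total.

6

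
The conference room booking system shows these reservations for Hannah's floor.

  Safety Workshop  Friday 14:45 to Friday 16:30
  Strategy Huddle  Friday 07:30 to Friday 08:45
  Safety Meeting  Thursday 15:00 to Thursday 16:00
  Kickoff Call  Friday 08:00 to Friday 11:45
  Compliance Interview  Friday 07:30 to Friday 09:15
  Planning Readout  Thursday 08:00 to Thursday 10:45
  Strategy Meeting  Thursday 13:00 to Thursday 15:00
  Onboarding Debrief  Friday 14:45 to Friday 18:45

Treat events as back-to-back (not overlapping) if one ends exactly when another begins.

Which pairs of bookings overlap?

Sorted by start: Planning Readout, Strategy Meeting, Safety Meeting, Compliance Interview, Strategy Huddle, Kickoff Call, Safety Workshop, Onboarding Debrief.
Strategy Meeting starts after Planning Readout ends, so nothing later overlaps Planning Readout either.
Safety Meeting starts exactly when Strategy Meeting ends (back-to-back, no overlap), so nothing later overlaps Strategy Meeting either.
Compliance Interview starts after Safety Meeting ends, so nothing later overlaps Safety Meeting either.
Strategy Huddle starts before Compliance Interview ends → Compliance Interview and Strategy Huddle overlap.
Kickoff Call starts before Compliance Interview ends → Compliance Interview and Kickoff Call overlap.
Safety Workshop starts after Compliance Interview ends, so nothing later overlaps Compliance Interview either.
Kickoff Call starts before Strategy Huddle ends → Strategy Huddle and Kickoff Call overlap.
Safety Workshop starts after Strategy Huddle ends, so nothing later overlaps Strategy Huddle either.
Safety Workshop starts after Kickoff Call ends, so nothing later overlaps Kickoff Call either.
Onboarding Debrief starts before Safety Workshop ends → Safety Workshop and Onboarding Debrief overlap.

Compliance Interview & Kickoff Call, Compliance Interview & Strategy Huddle, Kickoff Call & Strategy Huddle, Onboarding Debrief & Safety Workshop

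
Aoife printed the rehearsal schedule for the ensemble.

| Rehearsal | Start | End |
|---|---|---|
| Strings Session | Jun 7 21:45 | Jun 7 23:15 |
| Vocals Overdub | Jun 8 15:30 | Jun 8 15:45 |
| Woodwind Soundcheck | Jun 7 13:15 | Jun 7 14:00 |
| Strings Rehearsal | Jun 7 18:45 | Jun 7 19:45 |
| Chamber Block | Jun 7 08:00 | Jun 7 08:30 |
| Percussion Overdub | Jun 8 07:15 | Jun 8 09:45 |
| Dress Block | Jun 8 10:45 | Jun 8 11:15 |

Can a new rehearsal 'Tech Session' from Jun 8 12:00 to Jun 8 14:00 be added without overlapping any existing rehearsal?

Yes — the slot is free

Chamber Block: ends Jun 7 08:30 at or before Tech Session starts Jun 8 12:00 → clear.
Woodwind Soundcheck: ends Jun 7 14:00 at or before Tech Session starts Jun 8 12:00 → clear.
Strings Rehearsal: ends Jun 7 19:45 at or before Tech Session starts Jun 8 12:00 → clear.
Strings Session: ends Jun 7 23:15 at or before Tech Session starts Jun 8 12:00 → clear.
Percussion Overdub: ends Jun 8 09:45 at or before Tech Session starts Jun 8 12:00 → clear.
Dress Block: ends Jun 8 11:15 at or before Tech Session starts Jun 8 12:00 → clear.
Vocals Overdub: starts Jun 8 15:30 at or after Tech Session ends Jun 8 14:00 → clear.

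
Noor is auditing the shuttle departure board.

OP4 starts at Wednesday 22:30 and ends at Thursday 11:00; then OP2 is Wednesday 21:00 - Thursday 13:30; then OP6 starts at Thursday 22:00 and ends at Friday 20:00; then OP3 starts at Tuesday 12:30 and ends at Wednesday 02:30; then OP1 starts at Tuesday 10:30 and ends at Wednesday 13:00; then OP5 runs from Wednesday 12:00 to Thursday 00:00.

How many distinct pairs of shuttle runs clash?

Sorted by start: OP1, OP3, OP5, OP2, OP4, OP6.
OP3 starts before OP1 ends → OP1 and OP3 overlap.
OP5 starts before OP1 ends → OP1 and OP5 overlap.
OP2 starts after OP1 ends; OP1 is clear from here.
OP5 starts after OP3 ends; OP3 is clear from here.
OP2 starts before OP5 ends → OP5 and OP2 overlap.
OP4 starts before OP5 ends → OP5 and OP4 overlap.
OP6 starts after OP5 ends.
OP4 starts before OP2 ends → OP2 and OP4 overlap.
OP6 starts after OP2 ends.
OP6 starts after OP4 ends.
Overlapping pairs: OP1 & OP3, OP1 & OP5, OP2 & OP4, OP2 & OP5, OP4 & OP5 — 5 in total.

5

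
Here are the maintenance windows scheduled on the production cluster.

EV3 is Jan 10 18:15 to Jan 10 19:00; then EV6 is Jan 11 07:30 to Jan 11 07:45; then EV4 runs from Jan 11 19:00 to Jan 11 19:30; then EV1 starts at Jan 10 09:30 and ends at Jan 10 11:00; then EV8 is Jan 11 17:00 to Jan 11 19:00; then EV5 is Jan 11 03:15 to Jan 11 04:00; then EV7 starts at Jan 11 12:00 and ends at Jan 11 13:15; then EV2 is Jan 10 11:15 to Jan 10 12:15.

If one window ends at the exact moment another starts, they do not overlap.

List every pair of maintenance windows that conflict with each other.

Sorted by start: EV1, EV2, EV3, EV5, EV6, EV7, EV8, EV4.
EV2 starts after EV1 ends, so nothing later overlaps EV1 either.
EV3 starts after EV2 ends, so nothing later overlaps EV2 either.
EV5 starts after EV3 ends, so nothing later overlaps EV3 either.
EV6 starts after EV5 ends, so nothing later overlaps EV5 either.
EV7 starts after EV6 ends, so nothing later overlaps EV6 either.
EV8 starts after EV7 ends, so nothing later overlaps EV7 either.
EV4 starts exactly when EV8 ends (back-to-back, no overlap).

none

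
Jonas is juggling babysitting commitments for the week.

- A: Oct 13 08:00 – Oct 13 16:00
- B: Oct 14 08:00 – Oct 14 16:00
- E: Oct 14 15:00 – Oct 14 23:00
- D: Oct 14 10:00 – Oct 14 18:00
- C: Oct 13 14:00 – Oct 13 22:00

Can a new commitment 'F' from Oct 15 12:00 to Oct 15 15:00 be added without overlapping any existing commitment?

A: ends Oct 13 16:00 at or before F starts Oct 15 12:00 → clear.
C: ends Oct 13 22:00 at or before F starts Oct 15 12:00 → clear.
B: ends Oct 14 16:00 at or before F starts Oct 15 12:00 → clear.
D: ends Oct 14 18:00 at or before F starts Oct 15 12:00 → clear.
E: ends Oct 14 23:00 at or before F starts Oct 15 12:00 → clear.

Yes — the slot is free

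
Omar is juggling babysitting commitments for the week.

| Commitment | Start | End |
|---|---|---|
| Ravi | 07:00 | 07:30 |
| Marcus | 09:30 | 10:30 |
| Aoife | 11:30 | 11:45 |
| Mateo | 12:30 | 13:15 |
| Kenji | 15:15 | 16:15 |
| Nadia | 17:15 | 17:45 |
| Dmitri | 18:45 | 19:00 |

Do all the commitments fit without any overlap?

Yes

Sorted by start: Ravi, Marcus, Aoife, Mateo, Kenji, Nadia, Dmitri.
Marcus starts after Ravi ends, so nothing later overlaps Ravi either.
Aoife starts after Marcus ends, so nothing later overlaps Marcus either.
Mateo starts after Aoife ends, so nothing later overlaps Aoife either.
Kenji starts after Mateo ends, so nothing later overlaps Mateo either.
Nadia starts after Kenji ends, so nothing later overlaps Kenji either.
Dmitri starts after Nadia ends.
Every pair is clear; the schedule has no overlaps.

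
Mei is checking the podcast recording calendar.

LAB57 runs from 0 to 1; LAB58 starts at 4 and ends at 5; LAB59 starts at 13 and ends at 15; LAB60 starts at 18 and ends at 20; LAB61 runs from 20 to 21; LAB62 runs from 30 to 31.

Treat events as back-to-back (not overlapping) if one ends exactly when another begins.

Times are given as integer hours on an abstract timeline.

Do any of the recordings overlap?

No

Sorted by start: LAB57, LAB58, LAB59, LAB60, LAB61, LAB62.
LAB58 starts after LAB57 ends — done with LAB57.
LAB59 starts after LAB58 ends — done with LAB58.
LAB60 starts after LAB59 ends — done with LAB59.
LAB61 starts exactly when LAB60 ends (back-to-back, no overlap) — done with LAB60.
LAB62 starts after LAB61 ends.
Every pair is clear; the schedule has no overlaps.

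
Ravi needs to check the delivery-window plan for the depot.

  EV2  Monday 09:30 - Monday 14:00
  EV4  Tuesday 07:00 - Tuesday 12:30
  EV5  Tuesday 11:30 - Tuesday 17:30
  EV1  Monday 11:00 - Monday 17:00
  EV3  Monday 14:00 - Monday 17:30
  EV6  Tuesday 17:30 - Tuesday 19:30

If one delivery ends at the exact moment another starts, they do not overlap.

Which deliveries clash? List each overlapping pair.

Sorted by start: EV2, EV1, EV3, EV4, EV5, EV6.
EV1 starts before EV2 ends → EV2 and EV1 overlap.
EV3 starts exactly when EV2 ends (back-to-back, no overlap); EV2 is clear from here.
EV3 starts before EV1 ends → EV1 and EV3 overlap.
EV4 starts after EV1 ends; EV1 is clear from here.
EV4 starts after EV3 ends; EV3 is clear from here.
EV5 starts before EV4 ends → EV4 and EV5 overlap.
EV6 starts after EV4 ends.
EV6 starts exactly when EV5 ends (back-to-back, no overlap).

EV1 & EV2, EV1 & EV3, EV4 & EV5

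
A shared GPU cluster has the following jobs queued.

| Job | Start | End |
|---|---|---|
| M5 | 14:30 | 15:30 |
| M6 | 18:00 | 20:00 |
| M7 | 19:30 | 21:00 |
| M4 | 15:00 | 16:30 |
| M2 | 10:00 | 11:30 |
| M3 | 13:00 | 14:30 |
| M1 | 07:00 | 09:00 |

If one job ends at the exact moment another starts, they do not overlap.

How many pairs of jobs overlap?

Check each pair: they overlap iff neither finishes before the other starts.
Sorted by start: M1, M2, M3, M5, M4, M6, M7.
M2 starts after M1 ends, so M1 has no further overlaps.
M3 starts after M2 ends, so M2 has no further overlaps.
M5 starts exactly when M3 ends (back-to-back, no overlap), so M3 has no further overlaps.
M4 starts before M5 ends → M5 and M4 overlap.
M6 starts after M5 ends, so M5 has no further overlaps.
M6 starts after M4 ends, so M4 has no further overlaps.
M7 starts before M6 ends → M6 and M7 overlap.
Overlapping pairs: M4 & M5, M6 & M7 — 2 in total.

2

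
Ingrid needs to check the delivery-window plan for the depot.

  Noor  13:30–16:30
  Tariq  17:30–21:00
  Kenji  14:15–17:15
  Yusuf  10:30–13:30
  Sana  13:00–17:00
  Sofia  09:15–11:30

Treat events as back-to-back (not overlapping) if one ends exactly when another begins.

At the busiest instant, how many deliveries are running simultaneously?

Sweep the timeline, counting +1 at each start and −1 at each end (ends before starts at a tie):
09:15 start Sofia → 1
10:30 start Yusuf → 2
11:30 end Sofia → 1
13:00 start Sana → 2
13:30 end Yusuf → 1
13:30 start Noor → 2
14:15 start Kenji → 3
16:30 end Noor → 2
17:00 end Sana → 1
17:15 end Kenji → 0
17:30 start Tariq → 1
21:00 end Tariq → 0
Peak is 3, at 14:15 (Kenji, Noor, Sana).

3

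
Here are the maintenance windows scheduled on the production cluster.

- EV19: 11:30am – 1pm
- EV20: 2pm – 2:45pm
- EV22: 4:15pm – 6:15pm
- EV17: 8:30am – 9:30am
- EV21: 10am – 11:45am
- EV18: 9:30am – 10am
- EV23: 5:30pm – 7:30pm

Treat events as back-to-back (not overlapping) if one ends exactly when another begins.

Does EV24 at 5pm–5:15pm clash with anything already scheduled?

Yes — it overlaps EV22

EV17: ends 9:30am at or before EV24 starts 5pm → clear.
EV18: ends 10am at or before EV24 starts 5pm → clear.
EV21: ends 11:45am at or before EV24 starts 5pm → clear.
EV19: ends 1pm at or before EV24 starts 5pm → clear.
EV20: ends 2:45pm at or before EV24 starts 5pm → clear.
EV22: starts 4:15pm before EV24 ends 5:15pm, and ends 6:15pm after EV24 starts 5pm → overlap.
EV23: starts 5:30pm at or after EV24 ends 5:15pm → clear.
EV24 overlaps EV22.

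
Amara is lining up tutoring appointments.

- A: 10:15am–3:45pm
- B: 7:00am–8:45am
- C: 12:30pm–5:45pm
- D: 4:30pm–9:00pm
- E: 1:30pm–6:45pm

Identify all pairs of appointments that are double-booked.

A & C, A & E, C & D, C & E, D & E

Sorted by start: B, A, C, E, D.
A starts after B ends, so nothing later overlaps B either.
C starts before A ends → A and C overlap.
E starts before A ends → A and E overlap.
D starts after A ends.
E starts before C ends → C and E overlap.
D starts before C ends → C and D overlap.
D starts before E ends → E and D overlap.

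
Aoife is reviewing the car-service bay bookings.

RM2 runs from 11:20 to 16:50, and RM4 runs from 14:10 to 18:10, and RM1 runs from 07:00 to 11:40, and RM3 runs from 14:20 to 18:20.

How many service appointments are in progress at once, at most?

Sort all start/end points and keep a running count:
07:00 start RM1 → 1
11:20 start RM2 → 2
11:40 end RM1 → 1
14:10 start RM4 → 2
14:20 start RM3 → 3
16:50 end RM2 → 2
18:10 end RM4 → 1
18:20 end RM3 → 0
Peak is 3, at 14:20 (RM2, RM3, RM4).

3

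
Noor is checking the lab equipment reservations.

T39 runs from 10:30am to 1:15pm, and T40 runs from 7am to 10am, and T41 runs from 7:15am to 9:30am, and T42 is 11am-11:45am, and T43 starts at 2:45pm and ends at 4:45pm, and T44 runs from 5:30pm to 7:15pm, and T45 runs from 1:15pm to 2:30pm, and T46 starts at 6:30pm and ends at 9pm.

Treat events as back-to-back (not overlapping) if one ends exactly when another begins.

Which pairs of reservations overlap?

Sorted by start: T40, T41, T39, T42, T45, T43, T44, T46.
T41 starts before T40 ends → T40 and T41 overlap.
T39 starts after T40 ends; T40 is clear from here.
T39 starts after T41 ends; T41 is clear from here.
T42 starts before T39 ends → T39 and T42 overlap.
T45 starts exactly when T39 ends (back-to-back, no overlap); T39 is clear from here.
T45 starts after T42 ends; T42 is clear from here.
T43 starts after T45 ends; T45 is clear from here.
T44 starts after T43 ends; T43 is clear from here.
T46 starts before T44 ends → T44 and T46 overlap.

T39 & T42, T40 & T41, T44 & T46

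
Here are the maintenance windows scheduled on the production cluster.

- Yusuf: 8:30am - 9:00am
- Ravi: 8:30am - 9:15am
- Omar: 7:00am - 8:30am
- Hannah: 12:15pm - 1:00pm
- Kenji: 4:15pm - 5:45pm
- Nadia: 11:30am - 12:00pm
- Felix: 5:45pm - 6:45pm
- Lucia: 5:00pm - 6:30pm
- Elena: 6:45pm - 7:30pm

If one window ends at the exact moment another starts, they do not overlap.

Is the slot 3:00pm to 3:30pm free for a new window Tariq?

Omar: ends 8:30am at or before Tariq starts 3:00pm → clear.
Yusuf: ends 9:00am at or before Tariq starts 3:00pm → clear.
Ravi: ends 9:15am at or before Tariq starts 3:00pm → clear.
Nadia: ends 12:00pm at or before Tariq starts 3:00pm → clear.
Hannah: ends 1:00pm at or before Tariq starts 3:00pm → clear.
Kenji: starts 4:15pm at or after Tariq ends 3:30pm → clear.
Lucia: starts 5:00pm at or after Tariq ends 3:30pm → clear.
Felix: starts 5:45pm at or after Tariq ends 3:30pm → clear.
Elena: starts 6:45pm at or after Tariq ends 3:30pm → clear.

Yes — the slot is free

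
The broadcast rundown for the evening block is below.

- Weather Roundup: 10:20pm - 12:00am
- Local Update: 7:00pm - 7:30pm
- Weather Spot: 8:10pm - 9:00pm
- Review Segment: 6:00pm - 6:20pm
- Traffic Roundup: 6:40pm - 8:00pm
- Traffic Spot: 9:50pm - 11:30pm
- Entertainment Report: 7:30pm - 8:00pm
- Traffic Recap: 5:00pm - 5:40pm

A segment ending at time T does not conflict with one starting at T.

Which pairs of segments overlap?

Two intervals overlap when each starts before the other ends.
Sorted by start: Traffic Recap, Review Segment, Traffic Roundup, Local Update, Entertainment Report, Weather Spot, Traffic Spot, Weather Roundup.
Review Segment starts after Traffic Recap ends; Traffic Recap is clear from here.
Traffic Roundup starts after Review Segment ends; Review Segment is clear from here.
Local Update starts before Traffic Roundup ends → Traffic Roundup and Local Update overlap.
Entertainment Report starts before Traffic Roundup ends → Traffic Roundup and Entertainment Report overlap.
Weather Spot starts after Traffic Roundup ends; Traffic Roundup is clear from here.
Entertainment Report starts exactly when Local Update ends (back-to-back, no overlap); Local Update is clear from here.
Weather Spot starts after Entertainment Report ends; Entertainment Report is clear from here.
Traffic Spot starts after Weather Spot ends; Weather Spot is clear from here.
Weather Roundup starts before Traffic Spot ends → Traffic Spot and Weather Roundup overlap.

Entertainment Report & Traffic Roundup, Local Update & Traffic Roundup, Traffic Spot & Weather Roundup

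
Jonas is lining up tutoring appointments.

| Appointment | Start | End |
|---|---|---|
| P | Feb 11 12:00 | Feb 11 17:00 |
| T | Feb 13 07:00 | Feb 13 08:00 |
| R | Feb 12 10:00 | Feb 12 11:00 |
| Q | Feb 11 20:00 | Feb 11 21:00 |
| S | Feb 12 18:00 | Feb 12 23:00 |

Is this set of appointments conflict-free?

Yes

Check each pair: they overlap iff neither finishes before the other starts.
Sorted by start: P, Q, R, S, T.
Q starts after P ends, so nothing later overlaps P either.
R starts after Q ends, so nothing later overlaps Q either.
S starts after R ends, so nothing later overlaps R either.
T starts after S ends.
Every pair is clear; the schedule has no overlaps.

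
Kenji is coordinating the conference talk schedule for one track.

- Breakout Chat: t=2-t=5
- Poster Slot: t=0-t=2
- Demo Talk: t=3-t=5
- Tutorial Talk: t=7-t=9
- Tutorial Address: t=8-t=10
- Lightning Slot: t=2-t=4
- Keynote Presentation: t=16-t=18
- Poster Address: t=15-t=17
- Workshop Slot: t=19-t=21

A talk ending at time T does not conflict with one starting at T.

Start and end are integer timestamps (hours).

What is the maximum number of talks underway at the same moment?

Sweep the timeline, counting +1 at each start and −1 at each end (ends before starts at a tie):
t=0 start Poster Slot → 1
t=2 end Poster Slot → 0
t=2 start Breakout Chat → 1
t=2 start Lightning Slot → 2
t=3 start Demo Talk → 3
t=4 end Lightning Slot → 2
t=5 end Breakout Chat → 1
t=5 end Demo Talk → 0
t=7 start Tutorial Talk → 1
t=8 start Tutorial Address → 2
t=9 end Tutorial Talk → 1
t=10 end Tutorial Address → 0
t=15 start Poster Address → 1
t=16 start Keynote Presentation → 2
t=17 end Poster Address → 1
t=18 end Keynote Presentation → 0
t=19 start Workshop Slot → 1
t=21 end Workshop Slot → 0
Peak is 3, at t=3 (Breakout Chat, Demo Talk, Lightning Slot).

3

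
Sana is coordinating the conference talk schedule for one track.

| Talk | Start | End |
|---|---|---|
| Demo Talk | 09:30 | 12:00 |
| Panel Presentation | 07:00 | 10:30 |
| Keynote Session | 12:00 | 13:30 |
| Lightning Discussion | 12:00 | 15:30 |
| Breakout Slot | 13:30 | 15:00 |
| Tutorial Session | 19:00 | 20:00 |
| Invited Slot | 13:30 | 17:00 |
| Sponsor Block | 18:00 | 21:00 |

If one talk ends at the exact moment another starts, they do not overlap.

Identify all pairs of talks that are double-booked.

Breakout Slot & Invited Slot, Breakout Slot & Lightning Discussion, Demo Talk & Panel Presentation, Invited Slot & Lightning Discussion, Keynote Session & Lightning Discussion, Sponsor Block & Tutorial Session

Sorted by start: Panel Presentation, Demo Talk, Keynote Session, Lightning Discussion, Breakout Slot, Invited Slot, Sponsor Block, Tutorial Session.
Demo Talk starts before Panel Presentation ends → Panel Presentation and Demo Talk overlap.
Keynote Session starts after Panel Presentation ends; Panel Presentation is clear from here.
Keynote Session starts exactly when Demo Talk ends (back-to-back, no overlap); Demo Talk is clear from here.
Lightning Discussion starts before Keynote Session ends → Keynote Session and Lightning Discussion overlap.
Breakout Slot starts exactly when Keynote Session ends (back-to-back, no overlap); Keynote Session is clear from here.
Breakout Slot starts before Lightning Discussion ends → Lightning Discussion and Breakout Slot overlap.
Invited Slot starts before Lightning Discussion ends → Lightning Discussion and Invited Slot overlap.
Sponsor Block starts after Lightning Discussion ends; Lightning Discussion is clear from here.
Invited Slot starts before Breakout Slot ends → Breakout Slot and Invited Slot overlap.
Sponsor Block starts after Breakout Slot ends; Breakout Slot is clear from here.
Sponsor Block starts after Invited Slot ends; Invited Slot is clear from here.
Tutorial Session starts before Sponsor Block ends → Sponsor Block and Tutorial Session overlap.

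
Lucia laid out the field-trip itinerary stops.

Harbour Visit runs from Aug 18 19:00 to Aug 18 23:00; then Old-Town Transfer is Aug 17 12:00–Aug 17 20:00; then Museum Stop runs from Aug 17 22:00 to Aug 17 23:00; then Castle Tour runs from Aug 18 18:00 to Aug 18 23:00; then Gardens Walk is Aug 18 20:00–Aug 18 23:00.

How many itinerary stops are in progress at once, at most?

3

Sweep the timeline, counting +1 at each start and −1 at each end (ends before starts at a tie):
Aug 17 12:00 start Old-Town Transfer → 1
Aug 17 20:00 end Old-Town Transfer → 0
Aug 17 22:00 start Museum Stop → 1
Aug 17 23:00 end Museum Stop → 0
Aug 18 18:00 start Castle Tour → 1
Aug 18 19:00 start Harbour Visit → 2
Aug 18 20:00 start Gardens Walk → 3
Aug 18 23:00 end Castle Tour → 2
Aug 18 23:00 end Gardens Walk → 1
Aug 18 23:00 end Harbour Visit → 0
Peak is 3, at Aug 18 20:00 (Castle Tour, Gardens Walk, Harbour Visit).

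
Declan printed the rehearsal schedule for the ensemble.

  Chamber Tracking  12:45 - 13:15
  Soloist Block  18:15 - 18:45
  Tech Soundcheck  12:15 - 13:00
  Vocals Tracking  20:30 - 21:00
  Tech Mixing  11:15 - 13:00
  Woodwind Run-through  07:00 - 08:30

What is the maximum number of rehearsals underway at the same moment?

Sweep the timeline, counting +1 at each start and −1 at each end (ends before starts at a tie):
07:00 start Woodwind Run-through → 1
08:30 end Woodwind Run-through → 0
11:15 start Tech Mixing → 1
12:15 start Tech Soundcheck → 2
12:45 start Chamber Tracking → 3
13:00 end Tech Mixing → 2
13:00 end Tech Soundcheck → 1
13:15 end Chamber Tracking → 0
18:15 start Soloist Block → 1
18:45 end Soloist Block → 0
20:30 start Vocals Tracking → 1
21:00 end Vocals Tracking → 0
Peak is 3, at 12:45 (Chamber Tracking, Tech Mixing, Tech Soundcheck).

3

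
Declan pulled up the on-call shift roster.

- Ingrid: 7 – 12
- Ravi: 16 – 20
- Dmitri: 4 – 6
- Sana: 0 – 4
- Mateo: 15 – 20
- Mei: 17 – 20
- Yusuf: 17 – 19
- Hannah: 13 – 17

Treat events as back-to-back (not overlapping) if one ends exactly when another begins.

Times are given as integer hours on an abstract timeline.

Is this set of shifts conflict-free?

No

Sorted by start: Sana, Dmitri, Ingrid, Hannah, Mateo, Ravi, Yusuf, Mei.
Dmitri starts exactly when Sana ends (back-to-back, no overlap); Sana is clear from here.
Ingrid starts after Dmitri ends; Dmitri is clear from here.
Hannah starts after Ingrid ends; Ingrid is clear from here.
Mateo starts before Hannah ends → Hannah and Mateo overlap.
That's a conflict, so the schedule is not conflict-free.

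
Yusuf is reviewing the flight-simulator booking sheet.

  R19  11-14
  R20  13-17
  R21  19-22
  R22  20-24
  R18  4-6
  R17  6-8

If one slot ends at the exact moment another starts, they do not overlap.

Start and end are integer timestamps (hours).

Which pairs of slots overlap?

R19 & R20, R21 & R22

Sorted by start: R18, R17, R19, R20, R21, R22.
R17 starts exactly when R18 ends (back-to-back, no overlap); R18 is clear from here.
R19 starts after R17 ends; R17 is clear from here.
R20 starts before R19 ends → R19 and R20 overlap.
R21 starts after R19 ends; R19 is clear from here.
R21 starts after R20 ends; R20 is clear from here.
R22 starts before R21 ends → R21 and R22 overlap.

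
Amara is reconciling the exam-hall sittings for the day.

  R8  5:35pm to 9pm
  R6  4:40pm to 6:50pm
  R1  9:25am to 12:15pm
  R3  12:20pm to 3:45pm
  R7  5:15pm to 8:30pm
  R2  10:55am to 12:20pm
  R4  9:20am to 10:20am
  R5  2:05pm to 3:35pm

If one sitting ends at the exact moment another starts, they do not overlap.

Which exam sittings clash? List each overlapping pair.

R1 & R2, R1 & R4, R3 & R5, R6 & R7, R6 & R8, R7 & R8

Sorted by start: R4, R1, R2, R3, R5, R6, R7, R8.
R1 starts before R4 ends → R4 and R1 overlap.
R2 starts after R4 ends — done with R4.
R2 starts before R1 ends → R1 and R2 overlap.
R3 starts after R1 ends — done with R1.
R3 starts exactly when R2 ends (back-to-back, no overlap) — done with R2.
R5 starts before R3 ends → R3 and R5 overlap.
R6 starts after R3 ends — done with R3.
R6 starts after R5 ends — done with R5.
R7 starts before R6 ends → R6 and R7 overlap.
R8 starts before R6 ends → R6 and R8 overlap.
R8 starts before R7 ends → R7 and R8 overlap.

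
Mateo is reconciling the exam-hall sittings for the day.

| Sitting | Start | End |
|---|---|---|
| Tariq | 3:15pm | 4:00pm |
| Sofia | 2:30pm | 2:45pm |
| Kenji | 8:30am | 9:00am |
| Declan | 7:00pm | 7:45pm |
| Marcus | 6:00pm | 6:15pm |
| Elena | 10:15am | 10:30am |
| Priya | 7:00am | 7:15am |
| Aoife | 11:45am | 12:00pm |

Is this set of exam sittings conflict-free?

Yes

Sorted by start: Priya, Kenji, Elena, Aoife, Sofia, Tariq, Marcus, Declan.
Kenji starts after Priya ends, so nothing later overlaps Priya either.
Elena starts after Kenji ends, so nothing later overlaps Kenji either.
Aoife starts after Elena ends, so nothing later overlaps Elena either.
Sofia starts after Aoife ends, so nothing later overlaps Aoife either.
Tariq starts after Sofia ends, so nothing later overlaps Sofia either.
Marcus starts after Tariq ends, so nothing later overlaps Tariq either.
Declan starts after Marcus ends.
Every pair is clear; the schedule has no overlaps.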